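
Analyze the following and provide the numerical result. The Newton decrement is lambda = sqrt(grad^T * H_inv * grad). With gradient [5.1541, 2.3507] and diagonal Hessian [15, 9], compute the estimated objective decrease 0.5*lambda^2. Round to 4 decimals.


Step 1: H is diagonal, so H^(-1) * g = [0.3436, 0.2612].
Step 2: g^T H^(-1) g = sum_i g_i^2 / H_ii
  = (5.1541)^2/15 + (2.3507)^2/9
  = 1.771 + 0.614 = 2.385
Step 3: Objective decrease = 0.5 * g^T H^(-1) g = 1.1925


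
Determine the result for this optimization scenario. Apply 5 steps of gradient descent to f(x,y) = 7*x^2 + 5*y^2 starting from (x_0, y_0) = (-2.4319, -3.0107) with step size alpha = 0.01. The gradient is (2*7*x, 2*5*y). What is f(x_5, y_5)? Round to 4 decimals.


Gradient descent on f(x,y) = 7*x^2 + 5*y^2.
Starting point: (-2.4319, -3.0107), alpha = 0.01
Step 1: grad_x = 2*7*-2.4319 = -34.0466, grad_y = 2*5*-3.0107 = -30.107
  x_1 = -2.4319 - 0.01*-34.0466 = -2.0914
  y_1 = -3.0107 - 0.01*-30.107 = -2.7096
Step 2: grad_x = 2*7*-2.0914 = -29.2801, grad_y = 2*5*-2.7096 = -27.0963
  x_2 = -2.0914 - 0.01*-29.2801 = -1.7986
  y_2 = -2.7096 - 0.01*-27.0963 = -2.4387
Step 3: grad_x = 2*7*-1.7986 = -25.1809, grad_y = 2*5*-2.4387 = -24.3867
  x_3 = -1.7986 - 0.01*-25.1809 = -1.5468
  y_3 = -2.4387 - 0.01*-24.3867 = -2.1948
Step 4: grad_x = 2*7*-1.5468 = -21.6555, grad_y = 2*5*-2.1948 = -21.948
  x_4 = -1.5468 - 0.01*-21.6555 = -1.3303
  y_4 = -2.1948 - 0.01*-21.948 = -1.9753
Step 5: grad_x = 2*7*-1.3303 = -18.6238, grad_y = 2*5*-1.9753 = -19.7532
  x_5 = -1.3303 - 0.01*-18.6238 = -1.144
  y_5 = -1.9753 - 0.01*-19.7532 = -1.7778
f(-1.144, -1.7778) = 7*(-1.144)^2 + 5*(-1.7778)^2 = 24.9643


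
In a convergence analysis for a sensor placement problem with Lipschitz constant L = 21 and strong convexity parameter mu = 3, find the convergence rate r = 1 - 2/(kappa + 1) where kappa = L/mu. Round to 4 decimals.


Step 1: Compute the condition number.
kappa = L/mu = 21/3 = 7.0
Step 2: Compute the convergence rate.
r = 1 - 2/(kappa + 1) = 1 - 2*mu/(L + mu) = (L - mu)/(L + mu) = 18/24 = 0.75


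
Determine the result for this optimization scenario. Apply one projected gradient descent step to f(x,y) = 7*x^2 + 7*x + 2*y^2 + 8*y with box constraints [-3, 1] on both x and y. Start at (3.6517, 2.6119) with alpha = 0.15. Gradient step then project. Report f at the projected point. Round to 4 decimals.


Step 1: Compute gradient at (3.6517, 2.6119).
grad_x = 2*7*3.6517 + 7 = 58.1238
grad_y = 2*2*2.6119 + 8 = 18.4476
Step 2: Gradient step.
x_raw = 3.6517 - 0.15*58.1238 = -5.0669
y_raw = 2.6119 - 0.15*18.4476 = -0.1552
Step 3: Project onto [-3, 1].
x_proj = clip(-5.0669) = -3.0
y_proj = clip(-0.1552) = -0.1552
Step 4: Evaluate f.
f(-3.0, -0.1552) = 40.8063


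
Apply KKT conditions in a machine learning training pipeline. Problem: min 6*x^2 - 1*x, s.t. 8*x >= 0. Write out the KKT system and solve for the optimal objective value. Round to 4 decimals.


Step 1: Try lambda = 0 (constraint inactive).
Stationarity: 2*6*x - 1 = 0
x* = 1/(2*6) = 1/12 = 0.0833 (rounded; the exact value 1/12 is used below)
Check constraint: 8*0.0833 = 0.6664 >= 0 -- satisfied.
Step 2: Compute optimal value.
f(x*) = 6*(1/12)^2 - 1*(1/12) = -0.0417


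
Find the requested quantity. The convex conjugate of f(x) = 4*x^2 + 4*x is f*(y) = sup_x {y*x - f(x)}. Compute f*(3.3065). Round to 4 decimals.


f*(y) = sup_x {y*x - a*x^2 - b*x} = sup_x {(y-b)*x - a*x^2}
FOC: (y - b) - 2a*x = 0 => x* = (y - b)/(2a)
x* = (3.3065 - 4)/(2*4) = -0.0867
f*(3.3065) = (y-b)^2/(4a) = (3.3065 - 4)^2/(4*4)
= 0.4809/16 = 0.0301


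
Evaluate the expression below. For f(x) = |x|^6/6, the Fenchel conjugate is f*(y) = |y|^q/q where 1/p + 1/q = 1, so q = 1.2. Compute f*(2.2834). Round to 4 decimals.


The conjugate exponent q satisfies 1/p + 1/q = 1.
p = 6, so q = 6/(6 - 1) = 1.2
|y|^q = 2.2834^1.2 = 2.6934
f*(2.2834) = 2.6934 / 1.2 = 2.2445


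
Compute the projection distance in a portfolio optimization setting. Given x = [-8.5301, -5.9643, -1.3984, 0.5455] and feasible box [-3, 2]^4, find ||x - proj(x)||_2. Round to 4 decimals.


Project each component onto [-3, 2].
clip(-8.5301) = -3.0, clip(-5.9643) = -3.0, clip(-1.3984) = -1.3984, clip(0.5455) = 0.5455
Projection = [-3.0, -3.0, -1.3984, 0.5455]
Squared diffs: [30.582, 8.7871, 0.0, 0.0]
Distance = sqrt(39.3691) = 6.2745


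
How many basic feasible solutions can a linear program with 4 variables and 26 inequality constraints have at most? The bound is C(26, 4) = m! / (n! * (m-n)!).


Each vertex corresponds to some choice of n active constraints out of m, so the number of vertices is at most C(m, n) = m! / (n!(m-n)!).
m = 26, n = 4
Numerator: 26 * 25 * 24 * 23
Denominator: 4! = 24
C(26, 4) = 14950


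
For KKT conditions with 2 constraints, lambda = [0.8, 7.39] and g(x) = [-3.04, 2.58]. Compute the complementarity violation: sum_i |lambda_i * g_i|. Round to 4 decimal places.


KKT complementary slackness check:
lambda_1 * g_1 = 0.8 * -3.04 = -2.432
lambda_2 * g_2 = 7.39 * 2.58 = 19.0662
Total violation = 2.432 + 19.0662 = 21.4982


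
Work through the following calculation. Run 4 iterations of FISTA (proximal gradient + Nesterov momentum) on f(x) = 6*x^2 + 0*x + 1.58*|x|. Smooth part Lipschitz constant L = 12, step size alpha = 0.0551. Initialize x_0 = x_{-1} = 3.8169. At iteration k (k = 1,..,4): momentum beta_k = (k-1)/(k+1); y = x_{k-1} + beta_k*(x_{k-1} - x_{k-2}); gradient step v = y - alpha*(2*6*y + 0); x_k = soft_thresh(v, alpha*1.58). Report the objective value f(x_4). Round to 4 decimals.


FISTA on f(x) = 6*x^2 + 0*x + 1.58*|x|
L = 12, alpha = 0.0551
Iteration 1: beta = 0.0, y = 3.8169 + 0.0*(3.8169 - 3.8169) = 3.8169
  grad(y) = 45.8028, v = y - alpha*grad = 1.2932
  prox(v) = soft_thresh(1.2932, 0.0871) = 1.2061
Iteration 2: beta = 0.3333, y = 1.2061 + 0.3333*(1.2061 - 3.8169) = 0.3358
  grad(y) = 4.0301, v = y - alpha*grad = 0.1138
  prox(v) = soft_thresh(0.1138, 0.0871) = 0.0267
Iteration 3: beta = 0.5, y = 0.0267 + 0.5*(0.0267 - 1.2061) = -0.563
  grad(y) = -6.7556, v = y - alpha*grad = -0.1907
  prox(v) = soft_thresh(-0.1907, 0.0871) = -0.1037
Iteration 4: beta = 0.6, y = -0.1037 + 0.6*(-0.1037 - 0.0267) = -0.1819
  grad(y) = -2.183, v = y - alpha*grad = -0.0616
  prox(v) = soft_thresh(-0.0616, 0.0871) = 0.0
f(x_4) = 6*0.0^2 + 0*0.0 + 1.58*|0.0| = 0.0


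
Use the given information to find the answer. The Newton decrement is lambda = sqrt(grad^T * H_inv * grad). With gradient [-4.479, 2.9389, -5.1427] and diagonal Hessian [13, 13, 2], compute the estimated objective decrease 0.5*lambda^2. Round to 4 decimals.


Step 1: H is diagonal, so H^(-1) * g = [-0.3445, 0.2261, -2.5714].
Step 2: g^T H^(-1) g = sum_i g_i^2 / H_ii
  = (-4.479)^2/13 + (2.9389)^2/13 + (-5.1427)^2/2
  = 1.5432 + 0.6644 + 13.2237 = 15.4313
Step 3: Objective decrease = 0.5 * g^T H^(-1) g = 7.7156


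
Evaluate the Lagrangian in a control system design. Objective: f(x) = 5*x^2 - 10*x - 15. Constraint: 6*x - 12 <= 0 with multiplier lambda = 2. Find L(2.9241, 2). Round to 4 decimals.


Step 1: Evaluate f(x).
f(2.9241) = 5*2.9241^2 - 10*2.9241 - 15 = -1.4892
Step 2: Evaluate g(x).
g(2.9241) = 6*2.9241 - 12 = 5.5446
Step 3: Compute Lagrangian.
L = -1.4892 + 2*5.5446 = 9.6


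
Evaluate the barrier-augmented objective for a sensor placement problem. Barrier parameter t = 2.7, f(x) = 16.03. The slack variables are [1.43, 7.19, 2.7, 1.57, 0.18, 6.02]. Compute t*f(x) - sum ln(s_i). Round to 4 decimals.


Step 1: Compute log-barrier.
ln values: [0.3577, 1.9727, 0.9933, 0.4511, -1.7148, 1.7951]
phi = -(0.3577 + 1.9727 + 0.9933 + 0.4511 - 1.7148 + 1.7951) = -3.855
Step 2: Compute augmented objective.
t*f(x) = 2.7*16.03 = 43.281
Total = 43.281 - 3.855 = 39.426


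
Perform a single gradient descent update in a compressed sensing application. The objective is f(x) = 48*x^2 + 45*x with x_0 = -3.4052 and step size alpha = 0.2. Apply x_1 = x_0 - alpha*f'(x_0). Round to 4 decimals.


We compute the gradient at x_0 and apply the update.
f'(x) = 96*x + 45
f'(-3.4052) = 96*-3.4052 + 45 = -281.8992
x_1 = -3.4052 - 0.2*-281.8992 = 52.9746


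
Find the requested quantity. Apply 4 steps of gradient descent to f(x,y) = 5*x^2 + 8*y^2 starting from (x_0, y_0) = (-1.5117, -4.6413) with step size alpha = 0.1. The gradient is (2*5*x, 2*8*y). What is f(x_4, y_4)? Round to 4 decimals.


Gradient descent on f(x,y) = 5*x^2 + 8*y^2.
Starting point: (-1.5117, -4.6413), alpha = 0.1
Step 1: grad_x = 2*5*-1.5117 = -15.117, grad_y = 2*8*-4.6413 = -74.2608
  x_1 = -1.5117 - 0.1*-15.117 = 0.0
  y_1 = -4.6413 - 0.1*-74.2608 = 2.7848
Step 2: grad_x = 2*5*0.0 = 0.0, grad_y = 2*8*2.7848 = 44.5565
  x_2 = 0.0 - 0.1*0.0 = 0.0
  y_2 = 2.7848 - 0.1*44.5565 = -1.6709
Step 3: grad_x = 2*5*0.0 = 0.0, grad_y = 2*8*-1.6709 = -26.7339
  x_3 = 0.0 - 0.1*0.0 = 0.0
  y_3 = -1.6709 - 0.1*-26.7339 = 1.0025
Step 4: grad_x = 2*5*0.0 = 0.0, grad_y = 2*8*1.0025 = 16.0403
  x_4 = 0.0 - 0.1*0.0 = 0.0
  y_4 = 1.0025 - 0.1*16.0403 = -0.6015
f(0.0, -0.6015) = 5*0.0^2 + 8*(-0.6015)^2 = 2.8945


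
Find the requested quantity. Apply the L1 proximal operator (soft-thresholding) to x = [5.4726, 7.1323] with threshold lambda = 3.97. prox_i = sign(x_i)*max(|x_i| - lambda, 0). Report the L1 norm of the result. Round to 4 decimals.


Soft-thresholding with lambda = 3.97:
prox(5.4726) = sign(5.4726)*max(|5.4726| - 3.97, 0) = 1.5026
prox(7.1323) = sign(7.1323)*max(|7.1323| - 3.97, 0) = 3.1623
prox(x) = [1.5026, 3.1623]
||prox(x)||_1 = 1.5026 + 3.1623 = 4.6649


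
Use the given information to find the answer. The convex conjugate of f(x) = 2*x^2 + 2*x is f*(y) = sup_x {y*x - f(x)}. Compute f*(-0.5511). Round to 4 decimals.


f*(y) = sup_x {y*x - a*x^2 - b*x} = sup_x {(y-b)*x - a*x^2}
FOC: (y - b) - 2a*x = 0 => x* = (y - b)/(2a)
x* = (-0.5511 - 2)/(2*2) = -0.6378
f*(-0.5511) = (y-b)^2/(4a) = (-0.5511 - 2)^2/(4*2)
= 6.5081/8 = 0.8135


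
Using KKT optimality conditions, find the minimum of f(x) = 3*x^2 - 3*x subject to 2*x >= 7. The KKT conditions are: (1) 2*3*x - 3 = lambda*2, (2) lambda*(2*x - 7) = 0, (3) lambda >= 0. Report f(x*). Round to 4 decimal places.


Step 1: Try lambda = 0 (constraint inactive).
x_unc = 3/(2*3) = 0.5
Check: 2*0.5 = 1.0 < 7 -- violated!
Step 2: Constraint must be active: 2*x = 7
x* = 7/2 = 3.5
lambda = (2*3*3.5 - 3)/2 = 9.0
Step 3: Compute optimal value.
f(x*) = 3*3.5^2 - 3*3.5 = 26.25


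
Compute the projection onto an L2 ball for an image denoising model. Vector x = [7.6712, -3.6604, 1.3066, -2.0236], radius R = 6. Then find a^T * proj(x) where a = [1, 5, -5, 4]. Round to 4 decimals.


Step 1: Compute ||x|| (intermediates to 6 decimals).
||x|| = sqrt(7.6712^2 + (-3.6604)^2 + 1.3066^2 + (-2.0236)^2) = 8.834478
Step 2: Project.
Since ||x|| > R, scale = R/||x|| = 6/8.834478 = 0.679157, proj(x) = scale * x
proj(x) = [5.209949, -2.485986, 0.887387, -1.374342]
Step 3: Dot product.
a^T * proj(x) = 1*5.209949 + 5*(-2.485986) - 5*0.887387 + 4*(-1.374342) = -17.1543


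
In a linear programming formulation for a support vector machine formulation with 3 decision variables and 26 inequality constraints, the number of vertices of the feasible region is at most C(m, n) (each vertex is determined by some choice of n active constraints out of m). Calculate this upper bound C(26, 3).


Each vertex corresponds to some choice of n active constraints out of m, so the number of vertices is at most C(m, n) = m! / (n!(m-n)!).
m = 26, n = 3
Numerator: 26 * 25 * 24
Denominator: 3! = 6
C(26, 3) = 2600


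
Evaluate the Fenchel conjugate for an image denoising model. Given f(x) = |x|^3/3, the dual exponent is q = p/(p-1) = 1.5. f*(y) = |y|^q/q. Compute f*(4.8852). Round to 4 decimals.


The conjugate exponent q satisfies 1/p + 1/q = 1.
p = 3, so q = 3/(3 - 1) = 1.5
|y|^q = 4.8852^1.5 = 10.7975
f*(4.8852) = 10.7975 / 1.5 = 7.1983


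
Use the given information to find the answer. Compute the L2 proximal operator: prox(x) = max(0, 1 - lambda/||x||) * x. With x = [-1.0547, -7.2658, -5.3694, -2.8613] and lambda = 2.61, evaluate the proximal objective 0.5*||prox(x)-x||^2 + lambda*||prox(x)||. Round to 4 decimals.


Step 1: Compute ||x||.
||x|| = 9.5353
Step 2: Compute scaling factor.
scale = max(0, 1 - 2.61/9.5353) = 0.7263
Step 3: prox(x) = [-0.766, -5.277, -3.8997, -2.0781]
||prox(x)|| = 6.9253
Step 4: Proximal objective.
0.5*||prox-x||^2 = 3.4061
lambda*||prox|| = 18.075
Total = 21.4811


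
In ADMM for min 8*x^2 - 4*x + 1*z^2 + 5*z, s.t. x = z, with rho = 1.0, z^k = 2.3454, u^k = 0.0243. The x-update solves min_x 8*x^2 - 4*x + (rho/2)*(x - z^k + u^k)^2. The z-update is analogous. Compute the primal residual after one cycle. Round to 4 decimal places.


ADMM iteration with rho = 1.0, z^k = 2.3454, u^k = 0.0243
Step 1: x-update.
Minimize 8*x^2 - 4*x + (1.0/2)*(x - 2.3454 + 0.0243)^2
FOC: (2*8 + 1.0)*x = 4 + 1.0*(2.3454 - 0.0243)
x^{k+1} = 0.3718
Step 2: z-update.
Minimize 1*z^2 + 5*z + (1.0/2)*(0.3718 - z + 0.0243)^2
FOC: (2*1 + 1.0)*z = -5 + 1.0*(0.3718 + 0.0243)
z^{k+1} = -1.5346
Step 3: u-update.
u^{k+1} = 0.0243 + 0.3718 + 1.5346 = 1.9308
Step 4: Primal residual = |0.3718 + 1.5346| = 1.9065


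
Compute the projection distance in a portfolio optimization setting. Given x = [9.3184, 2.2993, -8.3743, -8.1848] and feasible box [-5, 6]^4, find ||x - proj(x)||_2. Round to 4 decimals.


Project each component onto [-5, 6].
clip(9.3184) = 6.0, clip(2.2993) = 2.2993, clip(-8.3743) = -5.0, clip(-8.1848) = -5.0
Projection = [6.0, 2.2993, -5.0, -5.0]
Squared diffs: [11.0118, 0.0, 11.3859, 10.143]
Distance = sqrt(32.5407) = 5.7044


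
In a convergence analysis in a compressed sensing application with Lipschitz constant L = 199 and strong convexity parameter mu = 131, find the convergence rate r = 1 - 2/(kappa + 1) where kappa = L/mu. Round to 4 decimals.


Step 1: Compute the condition number.
kappa = L/mu = 199/131 = 1.5191
Step 2: Compute the convergence rate.
r = 1 - 2/(kappa + 1) = 1 - 2*mu/(L + mu) = (L - mu)/(L + mu) = 68/330 = 0.2061


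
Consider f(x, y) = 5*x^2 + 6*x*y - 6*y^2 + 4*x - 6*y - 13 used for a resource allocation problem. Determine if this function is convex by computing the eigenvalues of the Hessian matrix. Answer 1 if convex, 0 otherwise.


The Hessian of f(x,y) = 5*x^2 + 6*x*y - 6*y^2 + 4*x - 6*y - 13 is:
H = [[10, 6], [6, -12]]
Trace = 10 - 12 = -2
Determinant = 10*-12 - (6)^2 = -156
Discriminant = (-2)^2 - 4*-156 = 628.0
Eigenvalues: lambda_1 = -13.53, lambda_2 = 11.53
The function is not convex.

0


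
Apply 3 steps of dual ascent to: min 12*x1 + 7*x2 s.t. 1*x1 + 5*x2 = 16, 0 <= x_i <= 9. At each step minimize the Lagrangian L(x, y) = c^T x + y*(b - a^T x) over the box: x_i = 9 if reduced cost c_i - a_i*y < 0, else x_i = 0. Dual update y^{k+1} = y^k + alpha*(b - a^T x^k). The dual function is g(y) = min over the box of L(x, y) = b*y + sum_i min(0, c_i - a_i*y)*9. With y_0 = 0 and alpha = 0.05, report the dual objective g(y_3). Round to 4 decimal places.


Dual ascent for LP: min 12*x1 + 7*x2, 1*x1 + 5*x2 = 16, 0 <= x_i <= 9
Step 1: y^k = 0.0, reduced costs: (12.0, 7.0)
  x^k = (0.0, 0.0), subgradient = b - a^T x = 16.0
  y^{k+1} = 0.0 + 0.05*16.0 = 0.8
Step 2: y^k = 0.8, reduced costs: (11.2, 3.0)
  x^k = (0.0, 0.0), subgradient = b - a^T x = 16.0
  y^{k+1} = 0.8 + 0.05*16.0 = 1.6
Step 3: y^k = 1.6, reduced costs: (10.4, -1.0)
  x^k = (0.0, 9.0), subgradient = b - a^T x = -29.0
  y^{k+1} = 1.6 + 0.05*-29.0 = 0.15
Dual objective at y_3 = 0.15: reduced costs (11.85, 6.25), box minimizer x = (0.0, 0.0)
g(y_3) = b*y + (c1 - a1*y)*x1 + (c2 - a2*y)*x2 = 16*0.15 + 11.85*0.0 + 6.25*0.0 = 2.4 + 0.0 + 0.0 = 2.4


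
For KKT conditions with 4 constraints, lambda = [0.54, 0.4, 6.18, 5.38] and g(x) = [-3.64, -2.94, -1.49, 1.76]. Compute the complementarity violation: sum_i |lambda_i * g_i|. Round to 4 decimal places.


KKT complementary slackness check:
lambda_1 * g_1 = 0.54 * -3.64 = -1.9656
lambda_2 * g_2 = 0.4 * -2.94 = -1.176
lambda_3 * g_3 = 6.18 * -1.49 = -9.2082
lambda_4 * g_4 = 5.38 * 1.76 = 9.4688
Total violation = 1.9656 + 1.176 + 9.2082 + 9.4688 = 21.8186


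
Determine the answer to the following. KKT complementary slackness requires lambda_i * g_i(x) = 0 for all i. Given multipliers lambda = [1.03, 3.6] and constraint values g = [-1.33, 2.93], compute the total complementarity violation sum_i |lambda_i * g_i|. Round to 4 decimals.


KKT complementary slackness check:
lambda_1 * g_1 = 1.03 * -1.33 = -1.3699
lambda_2 * g_2 = 3.6 * 2.93 = 10.548
Total violation = 1.3699 + 10.548 = 11.9179


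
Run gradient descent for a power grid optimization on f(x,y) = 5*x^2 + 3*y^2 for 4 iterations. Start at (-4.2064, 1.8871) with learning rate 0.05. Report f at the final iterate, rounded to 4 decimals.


Gradient descent on f(x,y) = 5*x^2 + 3*y^2.
Starting point: (-4.2064, 1.8871), alpha = 0.05
Step 1: grad_x = 2*5*-4.2064 = -42.064, grad_y = 2*3*1.8871 = 11.3226
  x_1 = -4.2064 - 0.05*-42.064 = -2.1032
  y_1 = 1.8871 - 0.05*11.3226 = 1.321
Step 2: grad_x = 2*5*-2.1032 = -21.032, grad_y = 2*3*1.321 = 7.9258
  x_2 = -2.1032 - 0.05*-21.032 = -1.0516
  y_2 = 1.321 - 0.05*7.9258 = 0.9247
Step 3: grad_x = 2*5*-1.0516 = -10.516, grad_y = 2*3*0.9247 = 5.5481
  x_3 = -1.0516 - 0.05*-10.516 = -0.5258
  y_3 = 0.9247 - 0.05*5.5481 = 0.6473
Step 4: grad_x = 2*5*-0.5258 = -5.258, grad_y = 2*3*0.6473 = 3.8837
  x_4 = -0.5258 - 0.05*-5.258 = -0.2629
  y_4 = 0.6473 - 0.05*3.8837 = 0.4531
f(-0.2629, 0.4531) = 5*(-0.2629)^2 + 3*0.4531^2 = 0.9615


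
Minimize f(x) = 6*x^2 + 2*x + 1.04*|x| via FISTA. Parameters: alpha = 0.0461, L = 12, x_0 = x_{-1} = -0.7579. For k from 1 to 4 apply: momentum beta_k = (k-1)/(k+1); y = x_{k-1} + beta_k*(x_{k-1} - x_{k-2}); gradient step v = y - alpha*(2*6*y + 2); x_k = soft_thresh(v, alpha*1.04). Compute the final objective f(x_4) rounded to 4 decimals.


FISTA on f(x) = 6*x^2 + 2*x + 1.04*|x|
L = 12, alpha = 0.0461
Iteration 1: beta = 0.0, y = -0.7579 + 0.0*(-0.7579 + 0.7579) = -0.7579
  grad(y) = -7.0948, v = y - alpha*grad = -0.4308
  prox(v) = soft_thresh(-0.4308, 0.0479) = -0.3829
Iteration 2: beta = 0.3333, y = -0.3829 + 0.3333*(-0.3829 + 0.7579) = -0.2579
  grad(y) = -1.0946, v = y - alpha*grad = -0.2074
  prox(v) = soft_thresh(-0.2074, 0.0479) = -0.1595
Iteration 3: beta = 0.5, y = -0.1595 + 0.5*(-0.1595 + 0.3829) = -0.0478
  grad(y) = 1.4267, v = y - alpha*grad = -0.1135
  prox(v) = soft_thresh(-0.1135, 0.0479) = -0.0656
Iteration 4: beta = 0.6, y = -0.0656 + 0.6*(-0.0656 + 0.1595) = -0.0093
  grad(y) = 1.8887, v = y - alpha*grad = -0.0963
  prox(v) = soft_thresh(-0.0963, 0.0479) = -0.0484
f(x_4) = 6*(-0.0484)^2 + 2*(-0.0484) + 1.04*|-0.0484| = -0.0324


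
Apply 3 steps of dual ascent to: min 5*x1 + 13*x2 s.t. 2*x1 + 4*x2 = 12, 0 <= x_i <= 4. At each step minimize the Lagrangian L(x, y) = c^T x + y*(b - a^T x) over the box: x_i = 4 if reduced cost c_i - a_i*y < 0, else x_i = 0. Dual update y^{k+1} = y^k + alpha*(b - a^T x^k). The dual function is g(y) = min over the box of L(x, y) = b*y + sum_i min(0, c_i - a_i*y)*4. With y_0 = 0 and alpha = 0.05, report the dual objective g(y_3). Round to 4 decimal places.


Dual ascent for LP: min 5*x1 + 13*x2, 2*x1 + 4*x2 = 12, 0 <= x_i <= 4
Step 1: y^k = 0.0, reduced costs: (5.0, 13.0)
  x^k = (0.0, 0.0), subgradient = b - a^T x = 12.0
  y^{k+1} = 0.0 + 0.05*12.0 = 0.6
Step 2: y^k = 0.6, reduced costs: (3.8, 10.6)
  x^k = (0.0, 0.0), subgradient = b - a^T x = 12.0
  y^{k+1} = 0.6 + 0.05*12.0 = 1.2
Step 3: y^k = 1.2, reduced costs: (2.6, 8.2)
  x^k = (0.0, 0.0), subgradient = b - a^T x = 12.0
  y^{k+1} = 1.2 + 0.05*12.0 = 1.8
Dual objective at y_3 = 1.8: reduced costs (1.4, 5.8), box minimizer x = (0.0, 0.0)
g(y_3) = b*y + (c1 - a1*y)*x1 + (c2 - a2*y)*x2 = 12*1.8 + 1.4*0.0 + 5.8*0.0 = 21.6 + 0.0 + 0.0 = 21.6


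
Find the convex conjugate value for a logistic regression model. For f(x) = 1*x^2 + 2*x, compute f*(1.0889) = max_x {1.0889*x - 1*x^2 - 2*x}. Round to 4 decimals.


f*(y) = sup_x {y*x - a*x^2 - b*x} = sup_x {(y-b)*x - a*x^2}
FOC: (y - b) - 2a*x = 0 => x* = (y - b)/(2a)
x* = (1.0889 - 2)/(2*1) = -0.4556
f*(1.0889) = (y-b)^2/(4a) = (1.0889 - 2)^2/(4*1)
= 0.8301/4 = 0.2075


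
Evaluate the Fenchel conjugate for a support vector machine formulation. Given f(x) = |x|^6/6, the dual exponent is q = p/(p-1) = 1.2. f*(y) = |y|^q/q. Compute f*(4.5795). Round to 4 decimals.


The conjugate exponent q satisfies 1/p + 1/q = 1.
p = 6, so q = 6/(6 - 1) = 1.2
|y|^q = 4.5795^1.2 = 6.2084
f*(4.5795) = 6.2084 / 1.2 = 5.1737


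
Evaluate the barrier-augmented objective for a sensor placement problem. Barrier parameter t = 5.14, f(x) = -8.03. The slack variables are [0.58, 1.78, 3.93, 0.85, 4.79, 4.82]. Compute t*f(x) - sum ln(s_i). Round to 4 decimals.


Step 1: Compute log-barrier.
ln values: [-0.5447, 0.5766, 1.3686, -0.1625, 1.5665, 1.5728]
phi = -(-0.5447 + 0.5766 + 1.3686 - 0.1625 + 1.5665 + 1.5728) = -4.3773
Step 2: Compute augmented objective.
t*f(x) = 5.14*-8.03 = -41.2742
Total = -41.2742 - 4.3773 = -45.6515


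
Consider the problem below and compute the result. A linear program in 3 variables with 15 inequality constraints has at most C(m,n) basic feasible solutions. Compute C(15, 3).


Each vertex corresponds to some choice of n active constraints out of m, so the number of vertices is at most C(m, n) = m! / (n!(m-n)!).
m = 15, n = 3
Numerator: 15 * 14 * 13
Denominator: 3! = 6
C(15, 3) = 455


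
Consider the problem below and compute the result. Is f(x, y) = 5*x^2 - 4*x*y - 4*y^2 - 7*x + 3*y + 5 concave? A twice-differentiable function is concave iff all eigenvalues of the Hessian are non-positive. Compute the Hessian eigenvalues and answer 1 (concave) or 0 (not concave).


The Hessian of f(x,y) = 5*x^2 - 4*x*y - 4*y^2 - 7*x + 3*y + 5 is:
H = [[10, -4], [-4, -8]]
Trace = 10 - 8 = 2
Determinant = 10*-8 - (-4)^2 = -96
Discriminant = (2)^2 - 4*-96 = 388.0
Eigenvalues: lambda_1 = -8.8489, lambda_2 = 10.8489
The function is not concave.

0


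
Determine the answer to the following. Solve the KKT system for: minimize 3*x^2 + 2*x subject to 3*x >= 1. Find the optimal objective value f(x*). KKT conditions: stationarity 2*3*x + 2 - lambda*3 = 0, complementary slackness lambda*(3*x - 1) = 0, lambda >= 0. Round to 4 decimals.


Step 1: Try lambda = 0 (constraint inactive).
x_unc = -2/(2*3) = -0.3333
Check: 3*-0.3333 = -0.9999 < 1 -- violated!
Step 2: Constraint must be active: 3*x = 1
x* = 1/3 = 0.3333 (rounded; the exact value 1/3 is used below)
lambda = (2*3*(1/3) + 2)/3 = 1.3333
Step 3: Compute optimal value.
f(x*) = 3*(1/3)^2 + 2*(1/3) = 1.0


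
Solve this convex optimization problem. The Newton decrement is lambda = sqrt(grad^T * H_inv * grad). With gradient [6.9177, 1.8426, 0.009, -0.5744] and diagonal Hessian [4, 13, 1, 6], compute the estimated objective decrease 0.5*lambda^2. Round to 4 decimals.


Step 1: H is diagonal, so H^(-1) * g = [1.7294, 0.1417, 0.009, -0.0957].
Step 2: g^T H^(-1) g = sum_i g_i^2 / H_ii
  = (6.9177)^2/4 + (1.8426)^2/13 + (0.009)^2/1 + (-0.5744)^2/6
  = 11.9636 + 0.2612 + 0.0001 + 0.055 = 12.2799
Step 3: Objective decrease = 0.5 * g^T H^(-1) g = 6.1399


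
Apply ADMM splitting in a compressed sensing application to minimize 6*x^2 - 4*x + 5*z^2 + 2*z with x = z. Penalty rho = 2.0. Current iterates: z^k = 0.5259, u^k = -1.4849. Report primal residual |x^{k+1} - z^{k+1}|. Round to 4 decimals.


ADMM iteration with rho = 2.0, z^k = 0.5259, u^k = -1.4849
Step 1: x-update.
Minimize 6*x^2 - 4*x + (2.0/2)*(x - 0.5259 - 1.4849)^2
FOC: (2*6 + 2.0)*x = 4 + 2.0*(0.5259 + 1.4849)
x^{k+1} = 0.573
Step 2: z-update.
Minimize 5*z^2 + 2*z + (2.0/2)*(0.573 - z - 1.4849)^2
FOC: (2*5 + 2.0)*z = -2 + 2.0*(0.573 - 1.4849)
z^{k+1} = -0.3187
Step 3: u-update.
u^{k+1} = -1.4849 + 0.573 + 0.3187 = -0.5933
Step 4: Primal residual = |0.573 + 0.3187| = 0.8916


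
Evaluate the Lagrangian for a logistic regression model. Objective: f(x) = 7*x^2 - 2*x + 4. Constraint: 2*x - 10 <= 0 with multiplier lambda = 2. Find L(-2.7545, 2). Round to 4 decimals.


Step 1: Evaluate f(x).
f(-2.7545) = 7*(-2.7545)^2 - 2*(-2.7545) + 4 = 62.6199
Step 2: Evaluate g(x).
g(-2.7545) = 2*-2.7545 - 10 = -15.509
Step 3: Compute Lagrangian.
L = 62.6199 + 2*-15.509 = 31.6019


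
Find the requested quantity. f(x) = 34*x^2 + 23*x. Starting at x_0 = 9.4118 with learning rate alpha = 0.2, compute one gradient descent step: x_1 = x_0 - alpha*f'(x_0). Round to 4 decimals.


We compute the gradient at x_0 and apply the update.
f'(x) = 68*x + 23
f'(9.4118) = 68*9.4118 + 23 = 663.0024
x_1 = 9.4118 - 0.2*663.0024 = -123.1887


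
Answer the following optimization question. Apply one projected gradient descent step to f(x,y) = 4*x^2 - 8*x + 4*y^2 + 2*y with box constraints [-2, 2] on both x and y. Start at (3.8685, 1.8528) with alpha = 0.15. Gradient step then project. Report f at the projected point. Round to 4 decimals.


Step 1: Compute gradient at (3.8685, 1.8528).
grad_x = 2*4*3.8685 - 8 = 22.948
grad_y = 2*4*1.8528 + 2 = 16.8224
Step 2: Gradient step.
x_raw = 3.8685 - 0.15*22.948 = 0.4263
y_raw = 1.8528 - 0.15*16.8224 = -0.6706
Step 3: Project onto [-2, 2].
x_proj = clip(0.4263) = 0.4263
y_proj = clip(-0.6706) = -0.6706
Step 4: Evaluate f.
f(0.4263, -0.6706) = -2.226


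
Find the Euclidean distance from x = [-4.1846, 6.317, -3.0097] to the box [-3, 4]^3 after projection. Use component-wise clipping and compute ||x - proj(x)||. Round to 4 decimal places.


Project each component onto [-3, 4].
clip(-4.1846) = -3.0, clip(6.317) = 4.0, clip(-3.0097) = -3.0
Projection = [-3.0, 4.0, -3.0]
Squared diffs: [1.4033, 5.3685, 0.0001]
Distance = sqrt(6.7719) = 2.6023


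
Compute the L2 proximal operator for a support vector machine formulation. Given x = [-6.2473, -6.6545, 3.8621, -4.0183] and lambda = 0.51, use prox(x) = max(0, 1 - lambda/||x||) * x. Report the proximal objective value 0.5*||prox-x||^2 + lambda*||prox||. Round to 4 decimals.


Step 1: Compute ||x||.
||x|| = 10.6946
Step 2: Compute scaling factor.
scale = max(0, 1 - 0.51/10.6946) = 0.9523
Step 3: prox(x) = [-5.9494, -6.3372, 3.6779, -3.8267]
||prox(x)|| = 10.1846
Step 4: Proximal objective.
0.5*||prox-x||^2 = 0.1301
lambda*||prox|| = 5.1941
Total = 5.3242


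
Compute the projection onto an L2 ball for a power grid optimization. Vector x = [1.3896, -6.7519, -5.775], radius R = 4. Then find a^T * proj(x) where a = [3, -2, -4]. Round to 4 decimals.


Step 1: Compute ||x|| (intermediates to 6 decimals).
||x|| = sqrt(1.3896^2 + (-6.7519)^2 + (-5.775)^2) = 8.992762
Step 2: Project.
Since ||x|| > R, scale = R/||x|| = 4/8.992762 = 0.444802, proj(x) = scale * x
proj(x) = [0.618097, -3.003259, -2.568732]
Step 3: Dot product.
a^T * proj(x) = 3*0.618097 - 2*(-3.003259) - 4*(-2.568732) = 18.1357


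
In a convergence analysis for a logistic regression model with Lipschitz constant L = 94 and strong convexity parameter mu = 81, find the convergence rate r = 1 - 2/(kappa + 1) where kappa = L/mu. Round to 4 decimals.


Step 1: Compute the condition number.
kappa = L/mu = 94/81 = 1.1605
Step 2: Compute the convergence rate.
r = 1 - 2/(kappa + 1) = 1 - 2*mu/(L + mu) = (L - mu)/(L + mu) = 13/175 = 0.0743


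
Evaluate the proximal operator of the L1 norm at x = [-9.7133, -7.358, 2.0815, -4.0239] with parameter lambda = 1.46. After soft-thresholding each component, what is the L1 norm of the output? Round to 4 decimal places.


Soft-thresholding with lambda = 1.46:
prox(-9.7133) = sign(-9.7133)*max(|-9.7133| - 1.46, 0) = -8.2533
prox(-7.358) = sign(-7.358)*max(|-7.358| - 1.46, 0) = -5.898
prox(2.0815) = sign(2.0815)*max(|2.0815| - 1.46, 0) = 0.6215
prox(-4.0239) = sign(-4.0239)*max(|-4.0239| - 1.46, 0) = -2.5639
prox(x) = [-8.2533, -5.898, 0.6215, -2.5639]
||prox(x)||_1 = 8.2533 + 5.898 + 0.6215 + 2.5639 = 17.3367


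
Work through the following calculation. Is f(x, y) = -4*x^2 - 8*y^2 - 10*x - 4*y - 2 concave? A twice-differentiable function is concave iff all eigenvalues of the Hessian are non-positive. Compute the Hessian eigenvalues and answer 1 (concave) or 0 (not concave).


The Hessian of f(x,y) = -4*x^2 - 8*y^2 - 10*x - 4*y - 2 is:
H = [[-8, 0], [0, -16]]
Trace = -8 - 16 = -24
Determinant = -8*-16 - (0)^2 = 128
Discriminant = (-24)^2 - 4*128 = 64.0
Eigenvalues: lambda_1 = -16.0, lambda_2 = -8.0
The function is concave.

1


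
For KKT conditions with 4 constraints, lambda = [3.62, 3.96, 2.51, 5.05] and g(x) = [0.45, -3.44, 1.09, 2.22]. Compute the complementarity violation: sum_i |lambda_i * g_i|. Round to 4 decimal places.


KKT complementary slackness check:
lambda_1 * g_1 = 3.62 * 0.45 = 1.629
lambda_2 * g_2 = 3.96 * -3.44 = -13.6224
lambda_3 * g_3 = 2.51 * 1.09 = 2.7359
lambda_4 * g_4 = 5.05 * 2.22 = 11.211
Total violation = 1.629 + 13.6224 + 2.7359 + 11.211 = 29.1983


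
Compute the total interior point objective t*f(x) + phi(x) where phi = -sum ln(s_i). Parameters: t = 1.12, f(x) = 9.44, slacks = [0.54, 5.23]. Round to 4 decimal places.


Step 1: Compute log-barrier.
ln values: [-0.6162, 1.6544]
phi = -(-0.6162 + 1.6544) = -1.0382
Step 2: Compute augmented objective.
t*f(x) = 1.12*9.44 = 10.5728
Total = 10.5728 - 1.0382 = 9.5346


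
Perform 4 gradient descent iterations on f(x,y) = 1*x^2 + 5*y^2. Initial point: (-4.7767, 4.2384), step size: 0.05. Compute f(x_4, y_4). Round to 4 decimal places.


Gradient descent on f(x,y) = 1*x^2 + 5*y^2.
Starting point: (-4.7767, 4.2384), alpha = 0.05
Step 1: grad_x = 2*1*-4.7767 = -9.5534, grad_y = 2*5*4.2384 = 42.384
  x_1 = -4.7767 - 0.05*-9.5534 = -4.299
  y_1 = 4.2384 - 0.05*42.384 = 2.1192
Step 2: grad_x = 2*1*-4.299 = -8.5981, grad_y = 2*5*2.1192 = 21.192
  x_2 = -4.299 - 0.05*-8.5981 = -3.8691
  y_2 = 2.1192 - 0.05*21.192 = 1.0596
Step 3: grad_x = 2*1*-3.8691 = -7.7383, grad_y = 2*5*1.0596 = 10.596
  x_3 = -3.8691 - 0.05*-7.7383 = -3.4822
  y_3 = 1.0596 - 0.05*10.596 = 0.5298
Step 4: grad_x = 2*1*-3.4822 = -6.9644, grad_y = 2*5*0.5298 = 5.298
  x_4 = -3.4822 - 0.05*-6.9644 = -3.134
  y_4 = 0.5298 - 0.05*5.298 = 0.2649
f(-3.134, 0.2649) = 1*(-3.134)^2 + 5*0.2649^2 = 10.1728


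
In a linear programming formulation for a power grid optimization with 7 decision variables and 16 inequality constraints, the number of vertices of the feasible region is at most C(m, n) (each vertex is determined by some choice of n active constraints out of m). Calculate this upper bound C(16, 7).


Each vertex corresponds to some choice of n active constraints out of m, so the number of vertices is at most C(m, n) = m! / (n!(m-n)!).
m = 16, n = 7
Numerator: 16 * 15 * 14 * 13 * 12 * 11 * 10
Denominator: 7! = 5040
C(16, 7) = 11440


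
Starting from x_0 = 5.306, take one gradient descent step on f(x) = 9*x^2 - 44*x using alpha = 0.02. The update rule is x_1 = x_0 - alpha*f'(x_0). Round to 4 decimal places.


We compute the gradient at x_0 and apply the update.
f'(x) = 18*x - 44
f'(5.306) = 18*5.306 - 44 = 51.508
x_1 = 5.306 - 0.02*51.508 = 4.2758


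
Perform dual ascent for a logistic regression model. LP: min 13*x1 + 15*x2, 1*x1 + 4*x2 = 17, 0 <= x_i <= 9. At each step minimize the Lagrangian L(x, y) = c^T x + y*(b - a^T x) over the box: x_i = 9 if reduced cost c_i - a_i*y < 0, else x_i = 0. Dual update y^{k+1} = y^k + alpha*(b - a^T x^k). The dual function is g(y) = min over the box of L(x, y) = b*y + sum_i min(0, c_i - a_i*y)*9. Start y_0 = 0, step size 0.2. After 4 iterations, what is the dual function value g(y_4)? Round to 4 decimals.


Dual ascent for LP: min 13*x1 + 15*x2, 1*x1 + 4*x2 = 17, 0 <= x_i <= 9
Step 1: y^k = 0.0, reduced costs: (13.0, 15.0)
  x^k = (0.0, 0.0), subgradient = b - a^T x = 17.0
  y^{k+1} = 0.0 + 0.2*17.0 = 3.4
Step 2: y^k = 3.4, reduced costs: (9.6, 1.4)
  x^k = (0.0, 0.0), subgradient = b - a^T x = 17.0
  y^{k+1} = 3.4 + 0.2*17.0 = 6.8
Step 3: y^k = 6.8, reduced costs: (6.2, -12.2)
  x^k = (0.0, 9.0), subgradient = b - a^T x = -19.0
  y^{k+1} = 6.8 + 0.2*-19.0 = 3.0
Step 4: y^k = 3.0, reduced costs: (10.0, 3.0)
  x^k = (0.0, 0.0), subgradient = b - a^T x = 17.0
  y^{k+1} = 3.0 + 0.2*17.0 = 6.4
Dual objective at y_4 = 6.4: reduced costs (6.6, -10.6), box minimizer x = (0.0, 9.0)
g(y_4) = b*y + (c1 - a1*y)*x1 + (c2 - a2*y)*x2 = 17*6.4 + 6.6*0.0 + (-10.6)*9.0 = 108.8 + 0.0 - 95.4 = 13.4


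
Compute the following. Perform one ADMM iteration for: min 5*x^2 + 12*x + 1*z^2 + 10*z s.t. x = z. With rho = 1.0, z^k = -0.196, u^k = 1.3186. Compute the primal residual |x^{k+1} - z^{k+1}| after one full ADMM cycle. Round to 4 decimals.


ADMM iteration with rho = 1.0, z^k = -0.196, u^k = 1.3186
Step 1: x-update.
Minimize 5*x^2 + 12*x + (1.0/2)*(x + 0.196 + 1.3186)^2
FOC: (2*5 + 1.0)*x = -12 + 1.0*(-0.196 - 1.3186)
x^{k+1} = -1.2286
Step 2: z-update.
Minimize 1*z^2 + 10*z + (1.0/2)*(-1.2286 - z + 1.3186)^2
FOC: (2*1 + 1.0)*z = -10 + 1.0*(-1.2286 + 1.3186)
z^{k+1} = -3.3033
Step 3: u-update.
u^{k+1} = 1.3186 - 1.2286 + 3.3033 = 3.3933
Step 4: Primal residual = |-1.2286 + 3.3033| = 2.0747


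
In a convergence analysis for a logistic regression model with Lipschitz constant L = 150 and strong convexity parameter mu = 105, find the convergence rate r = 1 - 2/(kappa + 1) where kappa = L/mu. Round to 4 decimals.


Step 1: Compute the condition number.
kappa = L/mu = 150/105 = 1.4286
Step 2: Compute the convergence rate.
r = 1 - 2/(kappa + 1) = 1 - 2*mu/(L + mu) = (L - mu)/(L + mu) = 45/255 = 0.1765


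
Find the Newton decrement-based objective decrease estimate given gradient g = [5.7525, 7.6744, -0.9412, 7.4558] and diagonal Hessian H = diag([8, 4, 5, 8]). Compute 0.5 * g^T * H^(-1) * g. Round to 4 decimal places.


Step 1: H is diagonal, so H^(-1) * g = [0.7191, 1.9186, -0.1882, 0.932].
Step 2: g^T H^(-1) g = sum_i g_i^2 / H_ii
  = (5.7525)^2/8 + (7.6744)^2/4 + (-0.9412)^2/5 + (7.4558)^2/8
  = 4.1364 + 14.7241 + 0.1772 + 6.9486 = 25.9863
Step 3: Objective decrease = 0.5 * g^T H^(-1) g = 12.9932


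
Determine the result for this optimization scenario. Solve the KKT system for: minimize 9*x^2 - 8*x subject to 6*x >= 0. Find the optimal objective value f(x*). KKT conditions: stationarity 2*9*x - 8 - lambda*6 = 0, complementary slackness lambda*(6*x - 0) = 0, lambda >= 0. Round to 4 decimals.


Step 1: Try lambda = 0 (constraint inactive).
Stationarity: 2*9*x - 8 = 0
x* = 8/(2*9) = 4/9 = 0.4444 (rounded; the exact value 4/9 is used below)
Check constraint: 6*0.4444 = 2.6664 >= 0 -- satisfied.
Step 2: Compute optimal value.
f(x*) = 9*(4/9)^2 - 8*(4/9) = -1.7778


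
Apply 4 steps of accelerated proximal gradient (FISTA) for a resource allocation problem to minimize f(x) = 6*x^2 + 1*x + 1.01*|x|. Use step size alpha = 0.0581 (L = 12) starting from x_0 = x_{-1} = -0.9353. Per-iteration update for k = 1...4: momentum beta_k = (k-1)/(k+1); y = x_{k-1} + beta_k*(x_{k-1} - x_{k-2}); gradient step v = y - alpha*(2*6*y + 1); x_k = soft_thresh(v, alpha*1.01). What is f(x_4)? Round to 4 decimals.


FISTA on f(x) = 6*x^2 + 1*x + 1.01*|x|
L = 12, alpha = 0.0581
Iteration 1: beta = 0.0, y = -0.9353 + 0.0*(-0.9353 + 0.9353) = -0.9353
  grad(y) = -10.2236, v = y - alpha*grad = -0.3413
  prox(v) = soft_thresh(-0.3413, 0.0587) = -0.2826
Iteration 2: beta = 0.3333, y = -0.2826 + 0.3333*(-0.2826 + 0.9353) = -0.0651
  grad(y) = 0.2192, v = y - alpha*grad = -0.0778
  prox(v) = soft_thresh(-0.0778, 0.0587) = -0.0191
Iteration 3: beta = 0.5, y = -0.0191 + 0.5*(-0.0191 + 0.2826) = 0.1126
  grad(y) = 2.3516, v = y - alpha*grad = -0.024
  prox(v) = soft_thresh(-0.024, 0.0587) = 0.0
Iteration 4: beta = 0.6, y = 0.0 + 0.6*(0.0 + 0.0191) = 0.0115
  grad(y) = 1.1377, v = y - alpha*grad = -0.0546
  prox(v) = soft_thresh(-0.0546, 0.0587) = 0.0
f(x_4) = 6*0.0^2 + 1*0.0 + 1.01*|0.0| = 0.0


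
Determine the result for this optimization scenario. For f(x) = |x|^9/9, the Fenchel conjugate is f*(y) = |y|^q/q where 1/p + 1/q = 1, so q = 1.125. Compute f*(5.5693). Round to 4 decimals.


The conjugate exponent q satisfies 1/p + 1/q = 1.
p = 9, so q = 9/(9 - 1) = 1.125
|y|^q = 5.5693^1.125 = 6.9028
f*(5.5693) = 6.9028 / 1.125 = 6.1358


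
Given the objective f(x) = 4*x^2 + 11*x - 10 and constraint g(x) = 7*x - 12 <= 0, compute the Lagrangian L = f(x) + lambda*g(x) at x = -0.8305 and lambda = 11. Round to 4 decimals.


Step 1: Evaluate f(x).
f(-0.8305) = 4*(-0.8305)^2 + 11*(-0.8305) - 10 = -16.3766
Step 2: Evaluate g(x).
g(-0.8305) = 7*-0.8305 - 12 = -17.8135
Step 3: Compute Lagrangian.
L = -16.3766 + 11*-17.8135 = -212.3251


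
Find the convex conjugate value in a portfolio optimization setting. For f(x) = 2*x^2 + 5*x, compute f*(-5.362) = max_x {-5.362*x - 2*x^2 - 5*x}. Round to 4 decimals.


f*(y) = sup_x {y*x - a*x^2 - b*x} = sup_x {(y-b)*x - a*x^2}
FOC: (y - b) - 2a*x = 0 => x* = (y - b)/(2a)
x* = (-5.362 - 5)/(2*2) = -2.5905
f*(-5.362) = (y-b)^2/(4a) = (-5.362 - 5)^2/(4*2)
= 107.371/8 = 13.4214


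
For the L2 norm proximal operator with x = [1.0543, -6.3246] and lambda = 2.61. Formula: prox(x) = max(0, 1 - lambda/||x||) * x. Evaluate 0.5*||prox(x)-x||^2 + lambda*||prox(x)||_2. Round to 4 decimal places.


Step 1: Compute ||x||.
||x|| = 6.4119
Step 2: Compute scaling factor.
scale = max(0, 1 - 2.61/6.4119) = 0.5929
Step 3: prox(x) = [0.6251, -3.7501]
||prox(x)|| = 3.8019
Step 4: Proximal objective.
0.5*||prox-x||^2 = 3.4061
lambda*||prox|| = 9.923
Total = 13.3289


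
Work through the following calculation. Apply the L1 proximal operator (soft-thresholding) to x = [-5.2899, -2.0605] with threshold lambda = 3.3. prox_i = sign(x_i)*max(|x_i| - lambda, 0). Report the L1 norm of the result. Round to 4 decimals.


Soft-thresholding with lambda = 3.3:
prox(-5.2899) = sign(-5.2899)*max(|-5.2899| - 3.3, 0) = -1.9899
prox(-2.0605) = sign(-2.0605)*max(|-2.0605| - 3.3, 0) = 0.0
prox(x) = [-1.9899, 0.0]
||prox(x)||_1 = 1.9899 + 0.0 = 1.9899


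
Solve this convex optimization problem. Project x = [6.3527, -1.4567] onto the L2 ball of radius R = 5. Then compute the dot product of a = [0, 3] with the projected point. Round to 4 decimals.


Step 1: Compute ||x|| (intermediates to 6 decimals).
||x|| = sqrt(6.3527^2 + (-1.4567)^2) = 6.517574
Step 2: Project.
Since ||x|| > R, scale = R/||x|| = 5/6.517574 = 0.767157, proj(x) = scale * x
proj(x) = [4.873518, -1.117518]
Step 3: Dot product.
a^T * proj(x) = 0*4.873518 + 3*(-1.117518) = -3.3526


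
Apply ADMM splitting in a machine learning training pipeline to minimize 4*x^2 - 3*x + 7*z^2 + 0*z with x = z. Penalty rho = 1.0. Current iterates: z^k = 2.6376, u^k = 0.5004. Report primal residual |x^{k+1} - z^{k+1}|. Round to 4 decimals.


ADMM iteration with rho = 1.0, z^k = 2.6376, u^k = 0.5004
Step 1: x-update.
Minimize 4*x^2 - 3*x + (1.0/2)*(x - 2.6376 + 0.5004)^2
FOC: (2*4 + 1.0)*x = 3 + 1.0*(2.6376 - 0.5004)
x^{k+1} = 0.5708
Step 2: z-update.
Minimize 7*z^2 + 0*z + (1.0/2)*(0.5708 - z + 0.5004)^2
FOC: (2*7 + 1.0)*z = 0 + 1.0*(0.5708 + 0.5004)
z^{k+1} = 0.0714
Step 3: u-update.
u^{k+1} = 0.5004 + 0.5708 - 0.0714 = 0.9998
Step 4: Primal residual = |0.5708 - 0.0714| = 0.4994


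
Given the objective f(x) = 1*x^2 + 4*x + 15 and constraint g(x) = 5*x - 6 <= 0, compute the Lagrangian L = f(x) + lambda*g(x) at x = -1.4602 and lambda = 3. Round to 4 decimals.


Step 1: Evaluate f(x).
f(-1.4602) = 1*(-1.4602)^2 + 4*(-1.4602) + 15 = 11.2914
Step 2: Evaluate g(x).
g(-1.4602) = 5*-1.4602 - 6 = -13.301
Step 3: Compute Lagrangian.
L = 11.2914 + 3*-13.301 = -28.6116


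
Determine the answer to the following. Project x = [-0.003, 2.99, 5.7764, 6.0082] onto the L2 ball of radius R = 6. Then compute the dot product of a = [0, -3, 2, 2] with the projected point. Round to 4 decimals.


Step 1: Compute ||x|| (intermediates to 6 decimals).
||x|| = sqrt((-0.003)^2 + 2.99^2 + 5.7764^2 + 6.0082^2) = 8.854681
Step 2: Project.
Since ||x|| > R, scale = R/||x|| = 6/8.854681 = 0.677608, proj(x) = scale * x
proj(x) = [-0.002033, 2.026048, 3.914135, 4.071204]
Step 3: Dot product.
a^T * proj(x) = 0*(-0.002033) - 3*2.026048 + 2*3.914135 + 2*4.071204 = 9.8925


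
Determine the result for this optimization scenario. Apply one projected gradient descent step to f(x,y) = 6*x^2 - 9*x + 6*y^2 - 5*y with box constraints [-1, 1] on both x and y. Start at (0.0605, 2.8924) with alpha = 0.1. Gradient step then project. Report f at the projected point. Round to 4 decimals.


Step 1: Compute gradient at (0.0605, 2.8924).
grad_x = 2*6*0.0605 - 9 = -8.274
grad_y = 2*6*2.8924 - 5 = 29.7088
Step 2: Gradient step.
x_raw = 0.0605 - 0.1*-8.274 = 0.8879
y_raw = 2.8924 - 0.1*29.7088 = -0.0785
Step 3: Project onto [-1, 1].
x_proj = clip(0.8879) = 0.8879
y_proj = clip(-0.0785) = -0.0785
Step 4: Evaluate f.
f(0.8879, -0.0785) = -2.8315
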